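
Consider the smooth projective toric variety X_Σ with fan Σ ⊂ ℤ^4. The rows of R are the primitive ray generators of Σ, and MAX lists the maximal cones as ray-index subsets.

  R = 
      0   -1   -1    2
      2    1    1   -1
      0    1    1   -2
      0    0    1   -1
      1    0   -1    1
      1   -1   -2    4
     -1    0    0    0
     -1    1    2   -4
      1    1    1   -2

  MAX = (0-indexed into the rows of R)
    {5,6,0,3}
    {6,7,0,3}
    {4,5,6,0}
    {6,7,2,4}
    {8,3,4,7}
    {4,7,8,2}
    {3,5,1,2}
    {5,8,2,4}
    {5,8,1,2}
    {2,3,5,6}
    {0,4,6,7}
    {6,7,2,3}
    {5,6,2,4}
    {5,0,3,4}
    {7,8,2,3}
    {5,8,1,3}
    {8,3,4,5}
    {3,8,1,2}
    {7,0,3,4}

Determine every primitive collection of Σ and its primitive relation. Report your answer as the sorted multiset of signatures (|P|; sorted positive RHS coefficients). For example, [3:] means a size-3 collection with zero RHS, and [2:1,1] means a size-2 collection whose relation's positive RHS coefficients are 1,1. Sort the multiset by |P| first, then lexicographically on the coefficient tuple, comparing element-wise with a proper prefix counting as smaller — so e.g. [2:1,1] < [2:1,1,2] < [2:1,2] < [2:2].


11 minimal non-faces of Δ(Σ) (on 9 rays):

  P={0,2}:  v_{0} + v_{2} = 0  ⟹  sig = [2:]
  P={5,7}:  v_{5} + v_{7} = 0  ⟹  sig = [2:]
  P={6,8}:  v_{6} + v_{8} = v_{2}  ⟹  sig = [2:1]
  P={0,8}:  v_{0} + v_{8} = v_{3} + v_{4}  ⟹  sig = [2:1,1]
  P={0,1}:  v_{0} + v_{1} = v_{3} + v_{5} + v_{8}  ⟹  sig = [2:1,1,1]
  P={1,7}:  v_{1} + v_{7} = v_{2} + v_{3} + v_{8}  ⟹  sig = [2:1,1,1]
  P={1,6}:  v_{1} + v_{6} = 2·v_{2} + v_{3} + v_{5}  ⟹  sig = [2:1,1,2]
  P={1,4}:  v_{1} + v_{4} = v_{5} + 2·v_{8}  ⟹  sig = [2:1,2]
  P={3,4,6}:  v_{3} + v_{4} + v_{6} = 0  ⟹  sig = [3:]
  P={2,3,4}:  v_{2} + v_{3} + v_{4} = v_{8}  ⟹  sig = [3:1]
  P={2,3,5,8}:  v_{2} + v_{3} + v_{5} + v_{8} = v_{1}  ⟹  sig = [4:1]

Hence PRS(X_Σ) =
{ [2:] ×2,  [2:1],  [2:1,1],  [2:1,1,1] ×2,  [2:1,1,2],  [2:1,2],  [3:],  [3:1],  [4:1] }


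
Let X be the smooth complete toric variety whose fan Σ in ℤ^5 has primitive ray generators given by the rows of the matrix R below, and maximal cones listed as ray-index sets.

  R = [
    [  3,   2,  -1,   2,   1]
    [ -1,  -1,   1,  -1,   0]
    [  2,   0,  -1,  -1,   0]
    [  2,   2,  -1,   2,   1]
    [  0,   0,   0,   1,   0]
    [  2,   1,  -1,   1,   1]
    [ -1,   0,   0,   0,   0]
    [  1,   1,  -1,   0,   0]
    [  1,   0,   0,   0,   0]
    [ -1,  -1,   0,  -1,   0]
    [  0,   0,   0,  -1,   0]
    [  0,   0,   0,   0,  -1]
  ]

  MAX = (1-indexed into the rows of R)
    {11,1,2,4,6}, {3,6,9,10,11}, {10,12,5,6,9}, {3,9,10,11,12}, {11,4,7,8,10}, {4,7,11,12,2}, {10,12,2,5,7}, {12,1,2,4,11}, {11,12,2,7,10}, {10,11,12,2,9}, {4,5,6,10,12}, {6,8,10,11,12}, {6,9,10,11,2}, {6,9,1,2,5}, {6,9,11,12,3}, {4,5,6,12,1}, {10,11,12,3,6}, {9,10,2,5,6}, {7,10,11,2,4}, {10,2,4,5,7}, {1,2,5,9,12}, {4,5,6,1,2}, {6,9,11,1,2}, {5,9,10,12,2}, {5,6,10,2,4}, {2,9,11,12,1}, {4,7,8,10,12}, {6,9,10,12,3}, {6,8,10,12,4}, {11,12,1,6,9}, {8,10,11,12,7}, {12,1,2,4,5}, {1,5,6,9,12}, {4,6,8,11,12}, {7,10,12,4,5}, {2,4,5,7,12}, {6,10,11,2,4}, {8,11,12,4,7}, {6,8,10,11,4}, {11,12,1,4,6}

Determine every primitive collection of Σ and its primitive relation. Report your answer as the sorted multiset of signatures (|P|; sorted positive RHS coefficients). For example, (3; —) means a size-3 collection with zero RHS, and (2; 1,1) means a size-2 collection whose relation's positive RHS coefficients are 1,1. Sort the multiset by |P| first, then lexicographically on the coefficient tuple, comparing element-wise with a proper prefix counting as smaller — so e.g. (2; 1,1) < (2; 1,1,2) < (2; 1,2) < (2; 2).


Minimal non-faces — 20 found among 12 rays, 40 max cones:

  • {5,11}:  v_{5} + v_{11} = 0 — sig = (2; —)
  • {7,9}:  v_{7} + v_{9} = 0 — sig = (2; —)
  • {1,7}:  v_{1} + v_{7} = v_{4} — sig = (2; 1)
  • {1,10}:  v_{1} + v_{10} = v_{6} — sig = (2; 1)
  • {2,8}:  v_{2} + v_{8} = v_{11} — sig = (2; 1)
  • {4,9}:  v_{4} + v_{9} = v_{1} — sig = (2; 1)
  • {6,7}:  v_{6} + v_{7} = v_{4} + v_{10} — sig = (2; 1,1)
  • {5,8}:  v_{5} + v_{8} = v_{4} + v_{10} + v_{12} — sig = (2; 1,1,1)
  • {8,9}:  v_{8} + v_{9} = v_{6} + v_{11} + v_{12} — sig = (2; 1,1,1)
  • {1,8}:  v_{1} + v_{8} = v_{4} + v_{6} + v_{11} + v_{12} — sig = (2; 1,1,1,1)
  • {3,5}:  v_{3} + v_{5} = v_{6} + v_{9} + v_{10} + v_{12} — sig = (2; 1,1,1,1)
  • {3,7}:  v_{3} + v_{7} = v_{6} + v_{10} + v_{11} + v_{12} — sig = (2; 1,1,1,1)
  • {1,3}:  v_{1} + v_{3} = 2·v_{6} + v_{9} + v_{11} + v_{12} — sig = (2; 1,1,1,2)
  • {2,3}:  v_{2} + v_{3} = 2·v_{9} + v_{10} + v_{11} — sig = (2; 1,1,2)
  • {3,4}:  v_{3} + v_{4} = 2·v_{6} + v_{11} + v_{12} — sig = (2; 1,1,2)
  • {3,8}:  v_{3} + v_{8} = 2·v_{6} + v_{10} + 2·v_{11} + 2·v_{12} — sig = (2; 1,2,2,2)
  • {2,6,12}:  v_{2} + v_{6} + v_{12} = v_{9} — sig = (3; 1)
  • {2,4,10,12}:  v_{2} + v_{4} + v_{10} + v_{12} = 0 — sig = (4; —)
  • {4,10,11,12}:  v_{4} + v_{10} + v_{11} + v_{12} = v_{8} — sig = (4; 1)
  • {6,9,10,11,12}:  v_{6} + v_{9} + v_{10} + v_{11} + v_{12} = v_{3} — sig = (5; 1)

Sorted signature multiset PRS(X):
    |P|=2: 16 collections, coeffs (), (), (1), (1), (1), (1), (1,1), (1,1,1), (1,1,1), (1,1,1,1), (1,1,1,1), (1,1,1,1), (1,1,1,2), (1,1,2), (1,1,2), (1,2,2,2)
    |P|=3: 1 collection, coeffs (1)
    |P|=4: 2 collections, coeffs (), (1)
    |P|=5: 1 collection, coeffs (1)


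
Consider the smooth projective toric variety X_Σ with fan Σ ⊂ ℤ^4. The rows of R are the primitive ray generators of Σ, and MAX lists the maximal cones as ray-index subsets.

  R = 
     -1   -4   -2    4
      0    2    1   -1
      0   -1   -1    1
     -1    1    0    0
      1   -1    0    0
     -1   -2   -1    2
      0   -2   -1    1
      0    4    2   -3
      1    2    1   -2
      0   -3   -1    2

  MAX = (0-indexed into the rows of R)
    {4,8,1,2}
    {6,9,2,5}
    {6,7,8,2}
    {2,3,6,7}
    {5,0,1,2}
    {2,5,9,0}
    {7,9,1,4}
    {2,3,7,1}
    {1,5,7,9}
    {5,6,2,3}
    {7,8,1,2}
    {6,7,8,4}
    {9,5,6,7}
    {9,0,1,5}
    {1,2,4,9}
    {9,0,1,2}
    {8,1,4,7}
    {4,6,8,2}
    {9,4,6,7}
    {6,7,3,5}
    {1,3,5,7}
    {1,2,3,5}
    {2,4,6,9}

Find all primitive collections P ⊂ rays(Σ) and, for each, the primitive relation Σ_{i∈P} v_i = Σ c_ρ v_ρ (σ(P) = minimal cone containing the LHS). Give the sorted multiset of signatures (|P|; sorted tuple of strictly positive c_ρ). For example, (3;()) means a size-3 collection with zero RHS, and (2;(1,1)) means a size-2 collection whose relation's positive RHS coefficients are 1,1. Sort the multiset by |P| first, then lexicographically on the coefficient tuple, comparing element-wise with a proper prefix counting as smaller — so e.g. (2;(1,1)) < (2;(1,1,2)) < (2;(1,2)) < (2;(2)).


Σ has 16 primitive collections:

  {1,6}:  v_{1} + v_{6} = 0 — sig = (2;())
  {3,4}:  v_{3} + v_{4} = 0 — sig = (2;())
  {5,8}:  v_{5} + v_{8} = 0 — sig = (2;())
  {3,9}:  v_{3} + v_{9} = v_{5} — sig = (2;(1))
  {4,5}:  v_{4} + v_{5} = v_{9} — sig = (2;(1))
  {8,9}:  v_{8} + v_{9} = v_{4} — sig = (2;(1))
  {0,7}:  v_{0} + v_{7} = v_{1} + v_{5} — sig = (2;(1,1))
  {3,8}:  v_{3} + v_{8} = v_{2} + v_{7} — sig = (2;(1,1))
  {0,6}:  v_{0} + v_{6} = v_{2} + v_{5} + v_{9} — sig = (2;(1,1,1))
  {0,8}:  v_{0} + v_{8} = v_{1} + v_{2} + v_{9} — sig = (2;(1,1,1))
  {0,3}:  v_{0} + v_{3} = v_{1} + v_{2} + 2·v_{5} — sig = (2;(1,1,2))
  {0,4}:  v_{0} + v_{4} = v_{1} + v_{2} + 2·v_{9} — sig = (2;(1,1,2))
  {2,7,9}:  v_{2} + v_{7} + v_{9} = 0 — sig = (3;())
  {2,4,7}:  v_{2} + v_{4} + v_{7} = v_{8} — sig = (3;(1))
  {2,5,7}:  v_{2} + v_{5} + v_{7} = v_{3} — sig = (3;(1))
  {1,2,5,9}:  v_{1} + v_{2} + v_{5} + v_{9} = v_{0} — sig = (4;(1))

Hence PRS(X_Σ) =
{ (2;()) ×3,  (2;(1)) ×3,  (2;(1,1)) ×2,  (2;(1,1,1)) ×2,  (2;(1,1,2)) ×2,  (3;()),  (3;(1)) ×2,  (4;(1)) }


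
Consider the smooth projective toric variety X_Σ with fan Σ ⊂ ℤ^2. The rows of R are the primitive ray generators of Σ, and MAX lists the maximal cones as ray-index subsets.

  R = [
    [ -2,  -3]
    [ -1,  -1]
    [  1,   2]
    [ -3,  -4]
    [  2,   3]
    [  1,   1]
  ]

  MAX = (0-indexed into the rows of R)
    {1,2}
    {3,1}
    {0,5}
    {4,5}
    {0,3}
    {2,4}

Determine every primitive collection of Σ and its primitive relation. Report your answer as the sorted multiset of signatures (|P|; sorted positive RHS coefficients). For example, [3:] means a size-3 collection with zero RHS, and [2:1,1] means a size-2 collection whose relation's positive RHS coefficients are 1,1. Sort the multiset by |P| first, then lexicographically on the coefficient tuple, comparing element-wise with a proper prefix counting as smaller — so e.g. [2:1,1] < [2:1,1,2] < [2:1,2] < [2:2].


Δ(Σ) — 6 vertices, 9 min non-faces:

  P={0,4}:  v_{0} + v_{4} = 0 ; sig = [2:]
  P={1,5}:  v_{1} + v_{5} = 0 ; sig = [2:]
  P={0,1}:  v_{0} + v_{1} = v_{3} ; sig = [2:1]
  P={0,2}:  v_{0} + v_{2} = v_{1} ; sig = [2:1]
  P={1,4}:  v_{1} + v_{4} = v_{2} ; sig = [2:1]
  P={2,5}:  v_{2} + v_{5} = v_{4} ; sig = [2:1]
  P={3,4}:  v_{3} + v_{4} = v_{1} ; sig = [2:1]
  P={3,5}:  v_{3} + v_{5} = v_{0} ; sig = [2:1]
  P={2,3}:  v_{2} + v_{3} = 2·v_{1} ; sig = [2:2]

so the primitive-relation signature multiset is
    [2:]
    [2:]
    [2:1]
    [2:1]
    [2:1]
    [2:1]
    [2:1]
    [2:1]
    [2:2]


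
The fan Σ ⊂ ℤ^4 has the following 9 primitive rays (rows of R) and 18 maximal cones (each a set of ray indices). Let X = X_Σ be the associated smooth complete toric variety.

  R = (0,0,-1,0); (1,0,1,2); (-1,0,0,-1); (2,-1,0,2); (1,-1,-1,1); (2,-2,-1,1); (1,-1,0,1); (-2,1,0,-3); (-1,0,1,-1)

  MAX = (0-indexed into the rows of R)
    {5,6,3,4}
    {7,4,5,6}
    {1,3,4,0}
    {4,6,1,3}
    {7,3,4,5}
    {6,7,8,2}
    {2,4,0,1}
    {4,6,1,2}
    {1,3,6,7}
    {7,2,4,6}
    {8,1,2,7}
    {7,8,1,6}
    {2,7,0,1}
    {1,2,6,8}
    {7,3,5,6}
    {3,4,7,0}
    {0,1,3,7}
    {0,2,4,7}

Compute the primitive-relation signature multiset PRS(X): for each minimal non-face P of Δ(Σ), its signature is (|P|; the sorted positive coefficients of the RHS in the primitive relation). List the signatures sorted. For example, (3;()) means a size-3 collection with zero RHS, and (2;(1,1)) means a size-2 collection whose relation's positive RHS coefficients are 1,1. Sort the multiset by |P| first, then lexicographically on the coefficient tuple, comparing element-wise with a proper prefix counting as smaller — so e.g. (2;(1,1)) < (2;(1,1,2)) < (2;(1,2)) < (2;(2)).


12 minimal non-faces of Δ(Σ) (on 9 rays):

  • {0,6}:  v_{0} + v_{6} = v_{4} ; sig = (2;(1))
  • {0,8}:  v_{0} + v_{8} = v_{2} ; sig = (2;(1))
  • {2,3}:  v_{2} + v_{3} = v_{6} ; sig = (2;(1))
  • {1,5}:  v_{1} + v_{5} = v_{3} + v_{6} ; sig = (2;(1,1))
  • {4,8}:  v_{4} + v_{8} = v_{2} + v_{6} ; sig = (2;(1,1))
  • {0,5}:  v_{0} + v_{5} = v_{3} + 2·v_{4} + v_{7} ; sig = (2;(1,1,2))
  • {2,5}:  v_{2} + v_{5} = v_{4} + 2·v_{6} + v_{7} ; sig = (2;(1,1,2))
  • {3,8}:  v_{3} + v_{8} = v_{1} + 2·v_{6} + v_{7} ; sig = (2;(1,1,2))
  • {5,8}:  v_{5} + v_{8} = 3·v_{6} + v_{7} ; sig = (2;(1,3))
  • {1,4,7}:  v_{1} + v_{4} + v_{7} = 0 ; sig = (3;())
  • {1,2,6,7}:  v_{1} + v_{2} + v_{6} + v_{7} = v_{8} ; sig = (4;(1))
  • {3,4,6,7}:  v_{3} + v_{4} + v_{6} + v_{7} = v_{5} ; sig = (4;(1))

Signatures (|P|; sorted positive RHS coefficients), sorted:
{ (2;(1)) ×3,  (2;(1,1)) ×2,  (2;(1,1,2)) ×3,  (2;(1,3)),  (3;()),  (4;(1)) ×2 }


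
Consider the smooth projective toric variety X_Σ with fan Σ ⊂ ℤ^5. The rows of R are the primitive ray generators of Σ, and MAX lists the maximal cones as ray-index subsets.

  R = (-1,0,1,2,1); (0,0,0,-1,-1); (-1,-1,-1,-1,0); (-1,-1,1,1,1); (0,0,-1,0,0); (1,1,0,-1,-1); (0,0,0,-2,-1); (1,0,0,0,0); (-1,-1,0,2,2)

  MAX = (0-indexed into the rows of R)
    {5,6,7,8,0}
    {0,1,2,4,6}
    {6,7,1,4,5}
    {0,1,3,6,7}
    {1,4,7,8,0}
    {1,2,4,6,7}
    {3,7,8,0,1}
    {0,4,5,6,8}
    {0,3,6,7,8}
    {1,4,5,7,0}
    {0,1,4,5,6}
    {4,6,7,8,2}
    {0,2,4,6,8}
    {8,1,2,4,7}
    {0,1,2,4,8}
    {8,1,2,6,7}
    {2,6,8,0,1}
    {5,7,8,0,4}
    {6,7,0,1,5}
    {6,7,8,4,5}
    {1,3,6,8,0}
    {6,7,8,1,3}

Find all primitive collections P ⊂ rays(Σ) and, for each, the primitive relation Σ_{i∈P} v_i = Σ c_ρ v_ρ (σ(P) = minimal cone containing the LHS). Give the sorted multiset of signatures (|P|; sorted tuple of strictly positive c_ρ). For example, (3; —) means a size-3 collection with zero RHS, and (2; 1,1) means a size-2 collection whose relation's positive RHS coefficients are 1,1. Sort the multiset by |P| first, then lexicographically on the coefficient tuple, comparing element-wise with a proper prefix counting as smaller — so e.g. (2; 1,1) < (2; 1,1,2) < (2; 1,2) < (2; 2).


The 9 primitive collections of Σ (r=9, n=5):

  P = {2,5}:  v_{2} + v_{5} = v_{4} + v_{6}  ⇒ sig = (2; 1,1)
  P = {3,4}:  v_{3} + v_{4} = v_{1} + v_{8}  ⇒ sig = (2; 1,1)
  P = {3,5}:  v_{3} + v_{5} = v_{0} + v_{6} + v_{7}  ⇒ sig = (2; 1,1,1)
  P = {2,3}:  v_{2} + v_{3} = 2·v_{1} + v_{6} + 2·v_{8}  ⇒ sig = (2; 1,2,2)
  P = {1,5,8}:  v_{1} + v_{5} + v_{8} = 0  ⇒ sig = (3; —)
  P = {0,2,7}:  v_{0} + v_{2} + v_{7} = v_{1} + v_{8}  ⇒ sig = (3; 1,1)
  P = {0,4,6,7}:  v_{0} + v_{4} + v_{6} + v_{7} = 0  ⇒ sig = (4; —)
  P = {1,4,6,8}:  v_{1} + v_{4} + v_{6} + v_{8} = v_{2}  ⇒ sig = (4; 1)
  P = {0,1,6,7,8}:  v_{0} + v_{1} + v_{6} + v_{7} + v_{8} = v_{3}  ⇒ sig = (5; 1)

Hence PRS(X_Σ) =
    (2; 1,1)
    (2; 1,1)
    (2; 1,1,1)
    (2; 1,2,2)
    (3; —)
    (3; 1,1)
    (4; —)
    (4; 1)
    (5; 1)


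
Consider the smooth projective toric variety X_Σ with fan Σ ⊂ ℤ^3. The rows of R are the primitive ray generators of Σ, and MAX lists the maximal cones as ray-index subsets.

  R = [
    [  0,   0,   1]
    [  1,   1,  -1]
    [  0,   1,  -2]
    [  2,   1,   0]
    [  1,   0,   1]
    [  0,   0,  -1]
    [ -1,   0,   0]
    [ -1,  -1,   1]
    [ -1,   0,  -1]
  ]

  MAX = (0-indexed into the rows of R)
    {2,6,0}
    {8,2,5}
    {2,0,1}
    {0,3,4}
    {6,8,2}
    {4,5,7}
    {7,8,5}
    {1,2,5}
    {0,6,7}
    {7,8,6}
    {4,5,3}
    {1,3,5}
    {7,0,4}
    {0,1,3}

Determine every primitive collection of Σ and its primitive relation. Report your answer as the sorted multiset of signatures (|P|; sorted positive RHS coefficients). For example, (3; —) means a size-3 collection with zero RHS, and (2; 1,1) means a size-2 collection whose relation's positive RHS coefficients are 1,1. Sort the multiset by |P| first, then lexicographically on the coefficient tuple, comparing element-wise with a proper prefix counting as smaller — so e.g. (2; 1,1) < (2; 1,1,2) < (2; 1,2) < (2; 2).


Primitive collections (15):

  P = {0,5}:  v_{0} + v_{5} = 0  →  sig = (2; —)
  P = {1,7}:  v_{1} + v_{7} = 0  →  sig = (2; —)
  P = {4,8}:  v_{4} + v_{8} = 0  →  sig = (2; —)
  P = {0,8}:  v_{0} + v_{8} = v_{6}  →  sig = (2; 1)
  P = {1,4}:  v_{1} + v_{4} = v_{3}  →  sig = (2; 1)
  P = {1,8}:  v_{1} + v_{8} = v_{2}  →  sig = (2; 1)
  P = {2,4}:  v_{2} + v_{4} = v_{1}  →  sig = (2; 1)
  P = {2,7}:  v_{2} + v_{7} = v_{8}  →  sig = (2; 1)
  P = {3,7}:  v_{3} + v_{7} = v_{4}  →  sig = (2; 1)
  P = {3,8}:  v_{3} + v_{8} = v_{1}  →  sig = (2; 1)
  P = {4,6}:  v_{4} + v_{6} = v_{0}  →  sig = (2; 1)
  P = {5,6}:  v_{5} + v_{6} = v_{8}  →  sig = (2; 1)
  P = {1,6}:  v_{1} + v_{6} = v_{0} + v_{2}  →  sig = (2; 1,1)
  P = {3,6}:  v_{3} + v_{6} = v_{0} + v_{1}  →  sig = (2; 1,1)
  P = {2,3}:  v_{2} + v_{3} = 2·v_{1}  →  sig = (2; 2)

so the primitive-relation signature multiset is
    (2; —)
    (2; —)
    (2; —)
    (2; 1)
    (2; 1)
    (2; 1)
    (2; 1)
    (2; 1)
    (2; 1)
    (2; 1)
    (2; 1)
    (2; 1)
    (2; 1,1)
    (2; 1,1)
    (2; 2)


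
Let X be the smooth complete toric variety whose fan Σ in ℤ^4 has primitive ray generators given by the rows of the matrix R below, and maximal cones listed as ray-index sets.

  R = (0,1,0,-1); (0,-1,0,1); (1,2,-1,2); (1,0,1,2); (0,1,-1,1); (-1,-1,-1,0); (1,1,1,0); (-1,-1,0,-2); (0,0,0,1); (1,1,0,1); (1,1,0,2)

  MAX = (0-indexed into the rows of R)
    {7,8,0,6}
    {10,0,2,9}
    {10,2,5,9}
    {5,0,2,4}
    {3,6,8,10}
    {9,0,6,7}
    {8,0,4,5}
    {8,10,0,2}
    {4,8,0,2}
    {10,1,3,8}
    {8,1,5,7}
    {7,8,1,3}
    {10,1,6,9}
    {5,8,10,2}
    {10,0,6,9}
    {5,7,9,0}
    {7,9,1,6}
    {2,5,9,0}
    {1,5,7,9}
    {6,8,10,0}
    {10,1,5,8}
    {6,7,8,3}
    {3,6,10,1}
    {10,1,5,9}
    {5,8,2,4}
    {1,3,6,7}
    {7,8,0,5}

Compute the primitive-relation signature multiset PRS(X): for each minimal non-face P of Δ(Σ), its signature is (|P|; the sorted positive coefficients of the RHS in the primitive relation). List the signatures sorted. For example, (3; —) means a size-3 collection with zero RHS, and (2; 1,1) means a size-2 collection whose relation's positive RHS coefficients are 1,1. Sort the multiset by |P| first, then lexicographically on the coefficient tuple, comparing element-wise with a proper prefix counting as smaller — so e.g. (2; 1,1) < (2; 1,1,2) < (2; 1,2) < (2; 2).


20 collections generate NE(X_Σ); each relation:

  P={0,1}:  v_{0} + v_{1} = 0  ⟹  sig = (2; —)
  P={5,6}:  v_{5} + v_{6} = 0  ⟹  sig = (2; —)
  P={7,10}:  v_{7} + v_{10} = 0  ⟹  sig = (2; —)
  P={4,9}:  v_{4} + v_{9} = v_{2}  ⟹  sig = (2; 1)
  P={8,9}:  v_{8} + v_{9} = v_{10}  ⟹  sig = (2; 1)
  P={0,3}:  v_{0} + v_{3} = v_{6} + v_{8}  ⟹  sig = (2; 1,1)
  P={1,4}:  v_{1} + v_{4} = v_{5} + v_{10}  ⟹  sig = (2; 1,1)
  P={3,4}:  v_{3} + v_{4} = v_{8} + v_{10}  ⟹  sig = (2; 1,1)
  P={3,5}:  v_{3} + v_{5} = v_{1} + v_{8}  ⟹  sig = (2; 1,1)
  P={4,6}:  v_{4} + v_{6} = v_{0} + v_{10}  ⟹  sig = (2; 1,1)
  P={4,7}:  v_{4} + v_{7} = v_{0} + v_{5}  ⟹  sig = (2; 1,1)
  P={4,10}:  v_{4} + v_{10} = v_{2} + v_{8}  ⟹  sig = (2; 1,1)
  P={1,2}:  v_{1} + v_{2} = v_{5} + v_{9} + v_{10}  ⟹  sig = (2; 1,1,1)
  P={2,6}:  v_{2} + v_{6} = v_{0} + v_{9} + v_{10}  ⟹  sig = (2; 1,1,1)
  P={2,7}:  v_{2} + v_{7} = v_{0} + v_{5} + v_{9}  ⟹  sig = (2; 1,1,1)
  P={3,9}:  v_{3} + v_{9} = v_{1} + v_{6} + v_{10}  ⟹  sig = (2; 1,1,1)
  P={2,3}:  v_{2} + v_{3} = 2·v_{10}  ⟹  sig = (2; 2)
  P={0,5,10}:  v_{0} + v_{5} + v_{10} = v_{4}  ⟹  sig = (3; 1)
  P={1,6,8}:  v_{1} + v_{6} + v_{8} = v_{3}  ⟹  sig = (3; 1)
  P={0,2,5,8}:  v_{0} + v_{2} + v_{5} + v_{8} = 2·v_{4}  ⟹  sig = (4; 2)

Hence PRS(X_Σ) =
[(2; —), (2; —), (2; —), (2; 1), (2; 1), (2; 1,1), (2; 1,1), (2; 1,1), (2; 1,1), (2; 1,1), (2; 1,1), (2; 1,1), (2; 1,1,1), (2; 1,1,1), (2; 1,1,1), (2; 1,1,1), (2; 2), (3; 1), (3; 1), (4; 2)]


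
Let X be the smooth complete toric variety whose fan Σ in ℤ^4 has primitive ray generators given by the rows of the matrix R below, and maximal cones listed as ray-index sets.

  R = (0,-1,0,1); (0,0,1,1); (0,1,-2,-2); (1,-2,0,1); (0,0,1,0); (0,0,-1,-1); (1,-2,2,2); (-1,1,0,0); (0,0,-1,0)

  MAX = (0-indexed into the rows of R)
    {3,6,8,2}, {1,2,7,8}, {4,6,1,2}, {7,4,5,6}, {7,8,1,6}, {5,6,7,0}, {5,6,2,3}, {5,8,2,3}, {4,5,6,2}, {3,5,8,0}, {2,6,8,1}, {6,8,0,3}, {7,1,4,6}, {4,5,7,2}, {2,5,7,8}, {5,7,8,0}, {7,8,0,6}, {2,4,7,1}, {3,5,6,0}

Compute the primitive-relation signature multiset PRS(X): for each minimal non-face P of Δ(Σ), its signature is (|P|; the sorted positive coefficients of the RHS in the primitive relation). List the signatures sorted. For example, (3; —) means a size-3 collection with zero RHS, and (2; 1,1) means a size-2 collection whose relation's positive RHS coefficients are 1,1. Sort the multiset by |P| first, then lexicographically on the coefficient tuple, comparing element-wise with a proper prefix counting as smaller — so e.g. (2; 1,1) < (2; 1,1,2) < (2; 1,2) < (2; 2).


|primitive collections| = 10. Relations:

  P = {1,5}:  v_{1} + v_{5} = 0  ⇒ sig = (2; —)
  P = {4,8}:  v_{4} + v_{8} = 0  ⇒ sig = (2; —)
  P = {3,7}:  v_{3} + v_{7} = v_{0}  ⇒ sig = (2; 1)
  P = {0,2}:  v_{0} + v_{2} = v_{5} + v_{8}  ⇒ sig = (2; 1,1)
  P = {1,3}:  v_{1} + v_{3} = v_{6} + v_{8}  ⇒ sig = (2; 1,1)
  P = {3,4}:  v_{3} + v_{4} = v_{5} + v_{6}  ⇒ sig = (2; 1,1)
  P = {0,1}:  v_{0} + v_{1} = v_{6} + v_{7} + v_{8}  ⇒ sig = (2; 1,1,1)
  P = {0,4}:  v_{0} + v_{4} = v_{5} + v_{6} + v_{7}  ⇒ sig = (2; 1,1,1)
  P = {2,6,7}:  v_{2} + v_{6} + v_{7} = 0  ⇒ sig = (3; —)
  P = {5,6,8}:  v_{5} + v_{6} + v_{8} = v_{3}  ⇒ sig = (3; 1)

Signatures (|P|; sorted positive RHS coefficients), sorted:
    |P|=2: 8 collections, coeffs (), (), (1), (1,1), (1,1), (1,1), (1,1,1), (1,1,1)
    |P|=3: 2 collections, coeffs (), (1)


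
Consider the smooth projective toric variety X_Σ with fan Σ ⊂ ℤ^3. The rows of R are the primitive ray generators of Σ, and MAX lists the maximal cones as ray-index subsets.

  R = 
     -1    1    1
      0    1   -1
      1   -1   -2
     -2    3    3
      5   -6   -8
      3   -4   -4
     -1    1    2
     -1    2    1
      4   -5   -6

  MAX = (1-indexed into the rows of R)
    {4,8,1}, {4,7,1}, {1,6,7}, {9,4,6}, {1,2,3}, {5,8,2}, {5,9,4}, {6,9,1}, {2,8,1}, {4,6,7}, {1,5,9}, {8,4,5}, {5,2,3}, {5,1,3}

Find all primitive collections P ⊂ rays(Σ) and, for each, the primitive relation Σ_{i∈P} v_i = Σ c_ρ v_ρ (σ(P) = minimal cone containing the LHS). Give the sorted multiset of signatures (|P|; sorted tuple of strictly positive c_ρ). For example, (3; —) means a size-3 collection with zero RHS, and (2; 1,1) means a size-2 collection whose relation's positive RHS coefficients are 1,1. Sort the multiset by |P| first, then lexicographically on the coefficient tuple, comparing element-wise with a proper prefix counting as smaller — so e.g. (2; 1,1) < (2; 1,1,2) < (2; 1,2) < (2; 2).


20 minimal non-faces of Δ(Σ) (on 9 rays):

  P = {3,7}:  v_{3} + v_{7} = 0 — sig = (2; —)
  P = {2,7}:  v_{2} + v_{7} = v_{8} — sig = (2; 1)
  P = {3,4}:  v_{3} + v_{4} = v_{8} — sig = (2; 1)
  P = {3,6}:  v_{3} + v_{6} = v_{9} — sig = (2; 1)
  P = {3,8}:  v_{3} + v_{8} = v_{2} — sig = (2; 1)
  P = {3,9}:  v_{3} + v_{9} = v_{5} — sig = (2; 1)
  P = {5,7}:  v_{5} + v_{7} = v_{9} — sig = (2; 1)
  P = {7,8}:  v_{7} + v_{8} = v_{4} — sig = (2; 1)
  P = {7,9}:  v_{7} + v_{9} = v_{6} — sig = (2; 1)
  P = {2,6}:  v_{2} + v_{6} = v_{4} + v_{5} — sig = (2; 1,1)
  P = {2,9}:  v_{2} + v_{9} = v_{5} + v_{8} — sig = (2; 1,1)
  P = {6,8}:  v_{6} + v_{8} = v_{4} + v_{9} — sig = (2; 1,1)
  P = {8,9}:  v_{8} + v_{9} = v_{4} + v_{5} — sig = (2; 1,1)
  P = {2,4}:  v_{2} + v_{4} = 2·v_{8} — sig = (2; 2)
  P = {5,6}:  v_{5} + v_{6} = 2·v_{9} — sig = (2; 2)
  P = {1,4,6}:  v_{1} + v_{4} + v_{6} = 0 — sig = (3; —)
  P = {1,4,9}:  v_{1} + v_{4} + v_{9} = v_{3} — sig = (3; 1)
  P = {1,4,5}:  v_{1} + v_{4} + v_{5} = 2·v_{3} — sig = (3; 2)
  P = {1,5,8}:  v_{1} + v_{5} + v_{8} = 3·v_{3} — sig = (3; 3)
  P = {1,2,5}:  v_{1} + v_{2} + v_{5} = 4·v_{3} — sig = (3; 4)

Hence PRS(X_Σ) =
{ (2; —),  (2; 1) ×8,  (2; 1,1) ×4,  (2; 2) ×2,  (3; —),  (3; 1),  (3; 2),  (3; 3),  (3; 4) }


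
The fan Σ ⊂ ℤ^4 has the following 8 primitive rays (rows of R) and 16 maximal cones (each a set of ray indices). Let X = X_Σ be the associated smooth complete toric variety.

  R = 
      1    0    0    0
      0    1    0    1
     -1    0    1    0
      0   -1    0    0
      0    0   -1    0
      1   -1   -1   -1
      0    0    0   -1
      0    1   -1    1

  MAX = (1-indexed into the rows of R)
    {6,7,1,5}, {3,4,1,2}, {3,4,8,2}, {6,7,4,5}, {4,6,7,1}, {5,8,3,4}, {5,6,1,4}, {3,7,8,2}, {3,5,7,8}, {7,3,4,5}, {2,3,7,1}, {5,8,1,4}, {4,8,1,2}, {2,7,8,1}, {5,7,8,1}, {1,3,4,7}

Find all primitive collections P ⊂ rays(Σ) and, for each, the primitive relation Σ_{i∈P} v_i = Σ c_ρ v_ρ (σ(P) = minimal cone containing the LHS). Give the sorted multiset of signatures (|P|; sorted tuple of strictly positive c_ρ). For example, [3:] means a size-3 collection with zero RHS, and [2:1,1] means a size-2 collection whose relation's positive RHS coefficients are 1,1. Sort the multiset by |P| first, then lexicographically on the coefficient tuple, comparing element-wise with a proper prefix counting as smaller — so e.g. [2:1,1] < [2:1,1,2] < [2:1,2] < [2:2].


9 minimal non-faces of Δ(Σ) (on 8 rays):

  • {2,5}:  v_{2} + v_{5} = v_{8} — sig = [2:1]
  • {2,6}:  v_{2} + v_{6} = v_{1} + v_{5} — sig = [2:1,1]
  • {3,6}:  v_{3} + v_{6} = v_{4} + v_{7} — sig = [2:1,1]
  • {6,8}:  v_{6} + v_{8} = v_{1} + 2·v_{5} — sig = [2:1,2]
  • {1,3,5}:  v_{1} + v_{3} + v_{5} = 0 — sig = [3:]
  • {2,4,7}:  v_{2} + v_{4} + v_{7} = 0 — sig = [3:]
  • {1,3,8}:  v_{1} + v_{3} + v_{8} = v_{2} — sig = [3:1]
  • {4,7,8}:  v_{4} + v_{7} + v_{8} = v_{5} — sig = [3:1]
  • {1,4,5,7}:  v_{1} + v_{4} + v_{5} + v_{7} = v_{6} — sig = [4:1]

Hence PRS(X_Σ) =
    |P|=2: 4 collections, coeffs (1), (1,1), (1,1), (1,2)
    |P|=3: 4 collections, coeffs (), (), (1), (1)
    |P|=4: 1 collection, coeffs (1)


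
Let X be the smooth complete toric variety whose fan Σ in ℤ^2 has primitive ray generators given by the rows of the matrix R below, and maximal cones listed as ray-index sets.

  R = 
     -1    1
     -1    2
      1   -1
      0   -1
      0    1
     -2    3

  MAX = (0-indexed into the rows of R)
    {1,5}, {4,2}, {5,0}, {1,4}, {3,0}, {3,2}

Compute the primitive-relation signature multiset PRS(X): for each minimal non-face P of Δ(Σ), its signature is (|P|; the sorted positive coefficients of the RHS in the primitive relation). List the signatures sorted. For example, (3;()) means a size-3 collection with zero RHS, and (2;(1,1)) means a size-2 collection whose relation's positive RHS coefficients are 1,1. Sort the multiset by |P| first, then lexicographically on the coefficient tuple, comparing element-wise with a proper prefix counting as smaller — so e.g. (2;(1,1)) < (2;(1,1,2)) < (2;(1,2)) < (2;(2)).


|primitive collections| = 9. Relations:

  P={0,2}:  v_{0} + v_{2} = 0  ⇒ sig = (2;())
  P={3,4}:  v_{3} + v_{4} = 0  ⇒ sig = (2;())
  P={0,1}:  v_{0} + v_{1} = v_{5}  ⇒ sig = (2;(1))
  P={0,4}:  v_{0} + v_{4} = v_{1}  ⇒ sig = (2;(1))
  P={1,2}:  v_{1} + v_{2} = v_{4}  ⇒ sig = (2;(1))
  P={1,3}:  v_{1} + v_{3} = v_{0}  ⇒ sig = (2;(1))
  P={2,5}:  v_{2} + v_{5} = v_{1}  ⇒ sig = (2;(1))
  P={3,5}:  v_{3} + v_{5} = 2·v_{0}  ⇒ sig = (2;(2))
  P={4,5}:  v_{4} + v_{5} = 2·v_{1}  ⇒ sig = (2;(2))

Signatures (|P|; sorted positive RHS coefficients), sorted:
{ (2;()) ×2,  (2;(1)) ×5,  (2;(2)) ×2 }


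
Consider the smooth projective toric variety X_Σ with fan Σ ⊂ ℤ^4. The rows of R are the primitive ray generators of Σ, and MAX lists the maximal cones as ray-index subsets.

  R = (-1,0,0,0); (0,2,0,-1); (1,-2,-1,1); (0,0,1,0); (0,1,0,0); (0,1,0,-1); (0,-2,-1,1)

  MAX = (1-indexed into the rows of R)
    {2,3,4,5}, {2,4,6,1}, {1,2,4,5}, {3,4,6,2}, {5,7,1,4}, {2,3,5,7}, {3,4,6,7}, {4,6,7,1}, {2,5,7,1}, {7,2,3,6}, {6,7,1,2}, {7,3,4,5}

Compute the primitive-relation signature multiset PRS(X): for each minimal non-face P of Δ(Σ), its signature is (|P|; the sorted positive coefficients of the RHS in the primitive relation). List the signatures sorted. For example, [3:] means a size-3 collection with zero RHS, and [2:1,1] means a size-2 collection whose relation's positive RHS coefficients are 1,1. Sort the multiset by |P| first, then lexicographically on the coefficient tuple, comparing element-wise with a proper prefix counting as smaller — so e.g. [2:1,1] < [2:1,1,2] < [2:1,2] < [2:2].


|primitive collections| = 3. Relations:

  P = {1,3}:  v_{1} + v_{3} = v_{7}  →  sig = [2:1]
  P = {5,6}:  v_{5} + v_{6} = v_{2}  →  sig = [2:1]
  P = {2,4,7}:  v_{2} + v_{4} + v_{7} = 0  →  sig = [3:]

Signatures (|P|; sorted positive RHS coefficients), sorted:
{ [2:1] ×2,  [3:] }


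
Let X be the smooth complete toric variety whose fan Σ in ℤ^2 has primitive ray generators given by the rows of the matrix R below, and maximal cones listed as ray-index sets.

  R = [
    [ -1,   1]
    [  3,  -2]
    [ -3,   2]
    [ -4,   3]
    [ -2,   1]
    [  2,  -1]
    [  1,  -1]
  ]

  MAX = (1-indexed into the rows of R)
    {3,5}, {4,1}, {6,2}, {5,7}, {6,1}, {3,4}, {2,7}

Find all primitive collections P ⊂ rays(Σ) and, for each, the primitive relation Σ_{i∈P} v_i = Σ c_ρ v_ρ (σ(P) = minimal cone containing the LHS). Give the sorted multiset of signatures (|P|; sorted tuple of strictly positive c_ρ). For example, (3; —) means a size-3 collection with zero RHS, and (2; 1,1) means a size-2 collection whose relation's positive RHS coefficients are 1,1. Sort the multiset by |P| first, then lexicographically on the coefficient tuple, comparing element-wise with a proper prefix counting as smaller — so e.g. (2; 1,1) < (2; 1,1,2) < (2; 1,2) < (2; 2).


Δ(Σ) — 7 vertices, 14 min non-faces:

  P = {1,7}:  v_{1} + v_{7} = 0  so sig = (2; —)
  P = {2,3}:  v_{2} + v_{3} = 0  so sig = (2; —)
  P = {5,6}:  v_{5} + v_{6} = 0  so sig = (2; —)
  P = {1,2}:  v_{1} + v_{2} = v_{6}  so sig = (2; 1)
  P = {1,3}:  v_{1} + v_{3} = v_{4}  so sig = (2; 1)
  P = {1,5}:  v_{1} + v_{5} = v_{3}  so sig = (2; 1)
  P = {2,4}:  v_{2} + v_{4} = v_{1}  so sig = (2; 1)
  P = {2,5}:  v_{2} + v_{5} = v_{7}  so sig = (2; 1)
  P = {3,6}:  v_{3} + v_{6} = v_{1}  so sig = (2; 1)
  P = {3,7}:  v_{3} + v_{7} = v_{5}  so sig = (2; 1)
  P = {4,7}:  v_{4} + v_{7} = v_{3}  so sig = (2; 1)
  P = {6,7}:  v_{6} + v_{7} = v_{2}  so sig = (2; 1)
  P = {4,5}:  v_{4} + v_{5} = 2·v_{3}  so sig = (2; 2)
  P = {4,6}:  v_{4} + v_{6} = 2·v_{1}  so sig = (2; 2)

Signatures (|P|; sorted positive RHS coefficients), sorted:
    |P|=2: 14 collections, coeffs (), (), (), (1), (1), (1), (1), (1), (1), (1), (1), (1), (2), (2)


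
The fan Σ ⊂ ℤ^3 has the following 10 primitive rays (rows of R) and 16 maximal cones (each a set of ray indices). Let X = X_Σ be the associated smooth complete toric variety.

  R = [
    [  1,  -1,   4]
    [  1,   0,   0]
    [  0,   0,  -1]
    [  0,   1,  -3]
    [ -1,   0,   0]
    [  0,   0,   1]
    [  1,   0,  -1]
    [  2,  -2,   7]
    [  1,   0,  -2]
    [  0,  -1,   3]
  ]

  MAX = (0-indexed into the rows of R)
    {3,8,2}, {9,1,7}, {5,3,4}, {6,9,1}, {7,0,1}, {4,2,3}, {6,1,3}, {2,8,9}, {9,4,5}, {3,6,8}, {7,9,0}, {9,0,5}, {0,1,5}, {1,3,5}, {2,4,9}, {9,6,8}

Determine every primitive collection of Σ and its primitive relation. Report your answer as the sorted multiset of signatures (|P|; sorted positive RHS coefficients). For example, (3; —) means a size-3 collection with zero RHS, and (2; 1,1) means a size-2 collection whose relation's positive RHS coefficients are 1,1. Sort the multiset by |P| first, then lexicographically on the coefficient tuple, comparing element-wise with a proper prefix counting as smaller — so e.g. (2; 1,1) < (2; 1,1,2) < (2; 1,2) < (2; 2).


The 23 primitive collections of Σ (r=10, n=3):

  • {1,4}:  v_{1} + v_{4} = 0  ⇒ sig = (2; —)
  • {2,5}:  v_{2} + v_{5} = 0  ⇒ sig = (2; —)
  • {3,9}:  v_{3} + v_{9} = 0  ⇒ sig = (2; —)
  • {1,2}:  v_{1} + v_{2} = v_{6}  ⇒ sig = (2; 1)
  • {2,6}:  v_{2} + v_{6} = v_{8}  ⇒ sig = (2; 1)
  • {4,6}:  v_{4} + v_{6} = v_{2}  ⇒ sig = (2; 1)
  • {5,6}:  v_{5} + v_{6} = v_{1}  ⇒ sig = (2; 1)
  • {5,8}:  v_{5} + v_{8} = v_{6}  ⇒ sig = (2; 1)
  • {0,2}:  v_{0} + v_{2} = v_{1} + v_{9}  ⇒ sig = (2; 1,1)
  • {0,3}:  v_{0} + v_{3} = v_{1} + v_{5}  ⇒ sig = (2; 1,1)
  • {0,4}:  v_{0} + v_{4} = v_{5} + v_{9}  ⇒ sig = (2; 1,1)
  • {3,7}:  v_{3} + v_{7} = v_{0} + v_{1}  ⇒ sig = (2; 1,1)
  • {4,7}:  v_{4} + v_{7} = v_{0} + v_{9}  ⇒ sig = (2; 1,1)
  • {0,8}:  v_{0} + v_{8} = v_{1} + v_{6} + v_{9}  ⇒ sig = (2; 1,1,1)
  • {0,6}:  v_{0} + v_{6} = 2·v_{1} + v_{9}  ⇒ sig = (2; 1,2)
  • {7,8}:  v_{7} + v_{8} = 2·v_{1} + v_{6} + 2·v_{9}  ⇒ sig = (2; 1,2,2)
  • {1,8}:  v_{1} + v_{8} = 2·v_{6}  ⇒ sig = (2; 2)
  • {4,8}:  v_{4} + v_{8} = 2·v_{2}  ⇒ sig = (2; 2)
  • {5,7}:  v_{5} + v_{7} = 2·v_{0}  ⇒ sig = (2; 2)
  • {2,7}:  v_{2} + v_{7} = 2·v_{1} + 2·v_{9}  ⇒ sig = (2; 2,2)
  • {6,7}:  v_{6} + v_{7} = 3·v_{1} + 2·v_{9}  ⇒ sig = (2; 2,3)
  • {0,1,9}:  v_{0} + v_{1} + v_{9} = v_{7}  ⇒ sig = (3; 1)
  • {1,5,9}:  v_{1} + v_{5} + v_{9} = v_{0}  ⇒ sig = (3; 1)

so the primitive-relation signature multiset is
    (2; —)
    (2; —)
    (2; —)
    (2; 1)
    (2; 1)
    (2; 1)
    (2; 1)
    (2; 1)
    (2; 1,1)
    (2; 1,1)
    (2; 1,1)
    (2; 1,1)
    (2; 1,1)
    (2; 1,1,1)
    (2; 1,2)
    (2; 1,2,2)
    (2; 2)
    (2; 2)
    (2; 2)
    (2; 2,2)
    (2; 2,3)
    (3; 1)
    (3; 1)


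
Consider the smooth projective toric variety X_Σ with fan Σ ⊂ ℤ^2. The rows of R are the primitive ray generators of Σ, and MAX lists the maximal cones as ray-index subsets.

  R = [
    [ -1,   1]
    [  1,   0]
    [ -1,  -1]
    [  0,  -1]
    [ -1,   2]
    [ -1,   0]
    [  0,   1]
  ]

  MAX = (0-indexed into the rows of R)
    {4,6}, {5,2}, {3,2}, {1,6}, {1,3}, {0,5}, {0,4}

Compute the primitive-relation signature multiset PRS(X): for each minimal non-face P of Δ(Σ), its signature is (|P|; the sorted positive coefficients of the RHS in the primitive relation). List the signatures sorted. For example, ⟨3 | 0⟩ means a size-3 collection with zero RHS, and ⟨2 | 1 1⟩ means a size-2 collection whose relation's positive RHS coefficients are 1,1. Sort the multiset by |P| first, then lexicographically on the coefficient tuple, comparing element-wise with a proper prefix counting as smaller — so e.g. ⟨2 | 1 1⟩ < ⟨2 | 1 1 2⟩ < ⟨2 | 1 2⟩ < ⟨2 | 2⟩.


Δ(Σ) — 7 vertices, 14 min non-faces:

  P = {1,5}:  v_{1} + v_{5} = 0  →  sig = ⟨2 | 0⟩
  P = {3,6}:  v_{3} + v_{6} = 0  →  sig = ⟨2 | 0⟩
  P = {0,1}:  v_{0} + v_{1} = v_{6}  →  sig = ⟨2 | 1⟩
  P = {0,3}:  v_{0} + v_{3} = v_{5}  →  sig = ⟨2 | 1⟩
  P = {0,6}:  v_{0} + v_{6} = v_{4}  →  sig = ⟨2 | 1⟩
  P = {1,2}:  v_{1} + v_{2} = v_{3}  →  sig = ⟨2 | 1⟩
  P = {2,6}:  v_{2} + v_{6} = v_{5}  →  sig = ⟨2 | 1⟩
  P = {3,4}:  v_{3} + v_{4} = v_{0}  →  sig = ⟨2 | 1⟩
  P = {3,5}:  v_{3} + v_{5} = v_{2}  →  sig = ⟨2 | 1⟩
  P = {5,6}:  v_{5} + v_{6} = v_{0}  →  sig = ⟨2 | 1⟩
  P = {2,4}:  v_{2} + v_{4} = v_{0} + v_{5}  →  sig = ⟨2 | 1 1⟩
  P = {0,2}:  v_{0} + v_{2} = 2·v_{5}  →  sig = ⟨2 | 2⟩
  P = {1,4}:  v_{1} + v_{4} = 2·v_{6}  →  sig = ⟨2 | 2⟩
  P = {4,5}:  v_{4} + v_{5} = 2·v_{0}  →  sig = ⟨2 | 2⟩

Hence PRS(X_Σ) =
[⟨2 | 0⟩, ⟨2 | 0⟩, ⟨2 | 1⟩, ⟨2 | 1⟩, ⟨2 | 1⟩, ⟨2 | 1⟩, ⟨2 | 1⟩, ⟨2 | 1⟩, ⟨2 | 1⟩, ⟨2 | 1⟩, ⟨2 | 1 1⟩, ⟨2 | 2⟩, ⟨2 | 2⟩, ⟨2 | 2⟩]


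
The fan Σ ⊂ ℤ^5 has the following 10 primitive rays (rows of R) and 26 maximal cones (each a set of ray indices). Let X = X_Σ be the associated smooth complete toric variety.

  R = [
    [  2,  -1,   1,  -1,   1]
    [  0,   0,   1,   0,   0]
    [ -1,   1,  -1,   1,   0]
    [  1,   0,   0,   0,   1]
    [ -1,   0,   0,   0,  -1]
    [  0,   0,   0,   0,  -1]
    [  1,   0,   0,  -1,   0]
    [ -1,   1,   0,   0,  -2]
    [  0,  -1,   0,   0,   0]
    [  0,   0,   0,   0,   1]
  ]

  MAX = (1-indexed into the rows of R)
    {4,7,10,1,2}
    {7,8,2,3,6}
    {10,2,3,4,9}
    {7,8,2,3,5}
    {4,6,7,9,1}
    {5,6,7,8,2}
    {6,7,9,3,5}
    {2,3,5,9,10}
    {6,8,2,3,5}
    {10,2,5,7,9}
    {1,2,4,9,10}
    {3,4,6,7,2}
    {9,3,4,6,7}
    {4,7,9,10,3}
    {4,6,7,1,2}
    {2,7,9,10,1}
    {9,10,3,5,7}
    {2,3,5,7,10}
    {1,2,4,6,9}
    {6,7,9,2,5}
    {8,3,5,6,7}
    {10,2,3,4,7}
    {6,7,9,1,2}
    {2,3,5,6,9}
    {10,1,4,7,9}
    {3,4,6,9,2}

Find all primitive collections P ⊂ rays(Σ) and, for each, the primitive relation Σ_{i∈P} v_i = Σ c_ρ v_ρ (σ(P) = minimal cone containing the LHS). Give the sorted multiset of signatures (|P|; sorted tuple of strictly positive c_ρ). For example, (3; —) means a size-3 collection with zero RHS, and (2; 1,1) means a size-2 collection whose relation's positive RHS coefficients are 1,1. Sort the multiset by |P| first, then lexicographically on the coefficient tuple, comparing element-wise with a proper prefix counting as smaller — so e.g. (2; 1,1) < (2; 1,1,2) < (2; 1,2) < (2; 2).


Minimal non-faces — 11 found among 10 rays, 26 max cones:

  {4,5}:  v_{4} + v_{5} = 0  ⟹  sig = (2; —)
  {6,10}:  v_{6} + v_{10} = 0  ⟹  sig = (2; —)
  {1,3}:  v_{1} + v_{3} = v_{4}  ⟹  sig = (2; 1)
  {8,9}:  v_{8} + v_{9} = v_{5} + v_{6}  ⟹  sig = (2; 1,1)
  {1,5}:  v_{1} + v_{5} = v_{2} + v_{7} + v_{9}  ⟹  sig = (2; 1,1,1)
  {1,8}:  v_{1} + v_{8} = v_{2} + v_{6} + v_{7}  ⟹  sig = (2; 1,1,1)
  {4,8}:  v_{4} + v_{8} = v_{2} + v_{3} + v_{6} + v_{7}  ⟹  sig = (2; 1,1,1,1)
  {8,10}:  v_{8} + v_{10} = v_{2} + v_{3} + v_{5} + v_{7}  ⟹  sig = (2; 1,1,1,1)
  {2,3,7,9}:  v_{2} + v_{3} + v_{7} + v_{9} = 0  ⟹  sig = (4; —)
  {2,4,7,9}:  v_{2} + v_{4} + v_{7} + v_{9} = v_{1}  ⟹  sig = (4; 1)
  {2,3,5,6,7}:  v_{2} + v_{3} + v_{5} + v_{6} + v_{7} = v_{8}  ⟹  sig = (5; 1)

Sorted signature multiset PRS(X):
{ (2; —) ×2,  (2; 1),  (2; 1,1),  (2; 1,1,1) ×2,  (2; 1,1,1,1) ×2,  (4; —),  (4; 1),  (5; 1) }


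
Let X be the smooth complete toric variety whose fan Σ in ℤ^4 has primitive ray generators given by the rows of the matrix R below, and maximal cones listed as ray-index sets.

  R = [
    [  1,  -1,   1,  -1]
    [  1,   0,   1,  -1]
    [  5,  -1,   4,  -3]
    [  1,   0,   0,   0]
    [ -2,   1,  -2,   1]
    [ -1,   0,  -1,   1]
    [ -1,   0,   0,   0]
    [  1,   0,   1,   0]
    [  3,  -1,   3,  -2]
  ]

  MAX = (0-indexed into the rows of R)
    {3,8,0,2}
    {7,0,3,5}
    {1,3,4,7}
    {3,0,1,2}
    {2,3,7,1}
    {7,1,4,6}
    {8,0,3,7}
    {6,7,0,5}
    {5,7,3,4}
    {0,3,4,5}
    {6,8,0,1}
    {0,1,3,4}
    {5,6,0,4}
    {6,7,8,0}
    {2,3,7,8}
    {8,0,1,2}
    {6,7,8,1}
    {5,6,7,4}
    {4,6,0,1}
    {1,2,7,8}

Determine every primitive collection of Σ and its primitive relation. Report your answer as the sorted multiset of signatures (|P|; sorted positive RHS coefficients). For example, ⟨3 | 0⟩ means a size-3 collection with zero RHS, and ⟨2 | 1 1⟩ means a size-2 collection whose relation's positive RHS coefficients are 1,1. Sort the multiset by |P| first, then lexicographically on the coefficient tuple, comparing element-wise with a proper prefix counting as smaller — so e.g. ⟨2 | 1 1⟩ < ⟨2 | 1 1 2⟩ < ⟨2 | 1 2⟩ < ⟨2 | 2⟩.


The 11 primitive collections of Σ (r=9, n=4):

  • {1,5}:  v_{1} + v_{5} = 0 — sig = ⟨2 | 0⟩
  • {3,6}:  v_{3} + v_{6} = 0 — sig = ⟨2 | 0⟩
  • {4,8}:  v_{4} + v_{8} = v_{1} — sig = ⟨2 | 1⟩
  • {2,5}:  v_{2} + v_{5} = v_{3} + v_{8} — sig = ⟨2 | 1 1⟩
  • {2,6}:  v_{2} + v_{6} = v_{1} + v_{8} — sig = ⟨2 | 1 1⟩
  • {5,8}:  v_{5} + v_{8} = v_{0} + v_{7} — sig = ⟨2 | 1 1⟩
  • {2,4}:  v_{2} + v_{4} = 2·v_{1} + v_{3} — sig = ⟨2 | 1 2⟩
  • {0,4,7}:  v_{0} + v_{4} + v_{7} = 0 — sig = ⟨3 | 0⟩
  • {0,1,7}:  v_{0} + v_{1} + v_{7} = v_{8} — sig = ⟨3 | 1⟩
  • {1,3,8}:  v_{1} + v_{3} + v_{8} = v_{2} — sig = ⟨3 | 1⟩
  • {0,2,7}:  v_{0} + v_{2} + v_{7} = v_{3} + 2·v_{8} — sig = ⟨3 | 1 2⟩

Hence PRS(X_Σ) =
    ⟨2 | 0⟩
    ⟨2 | 0⟩
    ⟨2 | 1⟩
    ⟨2 | 1 1⟩
    ⟨2 | 1 1⟩
    ⟨2 | 1 1⟩
    ⟨2 | 1 2⟩
    ⟨3 | 0⟩
    ⟨3 | 1⟩
    ⟨3 | 1⟩
    ⟨3 | 1 2⟩


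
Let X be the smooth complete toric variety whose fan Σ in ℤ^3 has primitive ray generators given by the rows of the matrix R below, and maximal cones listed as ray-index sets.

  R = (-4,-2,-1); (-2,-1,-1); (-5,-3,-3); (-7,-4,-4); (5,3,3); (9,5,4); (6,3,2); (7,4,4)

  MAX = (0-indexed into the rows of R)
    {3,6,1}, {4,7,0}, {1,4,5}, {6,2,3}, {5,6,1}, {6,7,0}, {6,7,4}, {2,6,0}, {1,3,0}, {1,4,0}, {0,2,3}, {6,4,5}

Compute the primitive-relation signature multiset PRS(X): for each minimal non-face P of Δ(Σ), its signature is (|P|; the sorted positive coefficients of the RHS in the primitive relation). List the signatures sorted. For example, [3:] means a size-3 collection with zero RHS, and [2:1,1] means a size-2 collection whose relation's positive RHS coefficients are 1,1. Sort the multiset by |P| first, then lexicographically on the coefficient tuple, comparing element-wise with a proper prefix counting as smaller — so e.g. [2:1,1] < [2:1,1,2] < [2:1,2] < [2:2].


14 minimal non-faces of Δ(Σ) (on 8 rays):

  • {2,4}:  v_{2} + v_{4} = 0 — sig = [2:]
  • {3,7}:  v_{3} + v_{7} = 0 — sig = [2:]
  • {0,5}:  v_{0} + v_{5} = v_{4} — sig = [2:1]
  • {1,2}:  v_{1} + v_{2} = v_{3} — sig = [2:1]
  • {1,7}:  v_{1} + v_{7} = v_{4} — sig = [2:1]
  • {3,4}:  v_{3} + v_{4} = v_{1} — sig = [2:1]
  • {2,5}:  v_{2} + v_{5} = v_{1} + v_{6} — sig = [2:1,1]
  • {2,7}:  v_{2} + v_{7} = v_{0} + v_{6} — sig = [2:1,1]
  • {3,5}:  v_{3} + v_{5} = 2·v_{1} + v_{6} — sig = [2:1,2]
  • {5,7}:  v_{5} + v_{7} = 2·v_{4} + v_{6} — sig = [2:1,2]
  • {0,1,6}:  v_{0} + v_{1} + v_{6} = 0 — sig = [3:]
  • {0,3,6}:  v_{0} + v_{3} + v_{6} = v_{2} — sig = [3:1]
  • {0,4,6}:  v_{0} + v_{4} + v_{6} = v_{7} — sig = [3:1]
  • {1,4,6}:  v_{1} + v_{4} + v_{6} = v_{5} — sig = [3:1]

Sorted signature multiset PRS(X):
{ [2:] ×2,  [2:1] ×4,  [2:1,1] ×2,  [2:1,2] ×2,  [3:],  [3:1] ×3 }
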